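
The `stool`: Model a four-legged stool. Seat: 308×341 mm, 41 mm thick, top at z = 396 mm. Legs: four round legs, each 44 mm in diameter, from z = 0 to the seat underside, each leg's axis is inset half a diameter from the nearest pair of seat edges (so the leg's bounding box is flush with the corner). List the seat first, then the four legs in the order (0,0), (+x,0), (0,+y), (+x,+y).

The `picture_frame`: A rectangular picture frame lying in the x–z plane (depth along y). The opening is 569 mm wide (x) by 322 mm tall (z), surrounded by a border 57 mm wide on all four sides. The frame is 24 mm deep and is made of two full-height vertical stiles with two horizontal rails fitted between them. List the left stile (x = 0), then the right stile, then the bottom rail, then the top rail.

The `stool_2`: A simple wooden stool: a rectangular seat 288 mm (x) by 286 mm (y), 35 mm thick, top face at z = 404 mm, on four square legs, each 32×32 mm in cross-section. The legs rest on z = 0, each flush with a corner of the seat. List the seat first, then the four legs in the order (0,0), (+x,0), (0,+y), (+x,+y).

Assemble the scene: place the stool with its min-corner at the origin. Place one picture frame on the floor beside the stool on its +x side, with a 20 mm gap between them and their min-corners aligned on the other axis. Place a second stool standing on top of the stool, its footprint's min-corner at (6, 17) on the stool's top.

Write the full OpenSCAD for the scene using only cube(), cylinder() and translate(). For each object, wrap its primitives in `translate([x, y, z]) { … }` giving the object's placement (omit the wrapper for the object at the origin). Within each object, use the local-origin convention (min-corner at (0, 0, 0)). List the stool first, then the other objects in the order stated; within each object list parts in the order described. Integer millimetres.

translate([0, 0, 355]) cube([308, 341, 41]);
translate([22, 22, 0]) cylinder(h = 355, r = 22);
translate([286, 22, 0]) cylinder(h = 355, r = 22);
translate([22, 319, 0]) cylinder(h = 355, r = 22);
translate([286, 319, 0]) cylinder(h = 355, r = 22);
translate([328, 0, 0]) {
  cube([57, 24, 436]);
  translate([626, 0, 0]) cube([57, 24, 436]);
  translate([57, 0, 0]) cube([569, 24, 57]);
  translate([57, 0, 379]) cube([569, 24, 57]);
}
translate([6, 17, 396]) {
  translate([0, 0, 369]) cube([288, 286, 35]);
  cube([32, 32, 369]);
  translate([256, 0, 0]) cube([32, 32, 369]);
  translate([0, 254, 0]) cube([32, 32, 369]);
  translate([256, 254, 0]) cube([32, 32, 369]);
}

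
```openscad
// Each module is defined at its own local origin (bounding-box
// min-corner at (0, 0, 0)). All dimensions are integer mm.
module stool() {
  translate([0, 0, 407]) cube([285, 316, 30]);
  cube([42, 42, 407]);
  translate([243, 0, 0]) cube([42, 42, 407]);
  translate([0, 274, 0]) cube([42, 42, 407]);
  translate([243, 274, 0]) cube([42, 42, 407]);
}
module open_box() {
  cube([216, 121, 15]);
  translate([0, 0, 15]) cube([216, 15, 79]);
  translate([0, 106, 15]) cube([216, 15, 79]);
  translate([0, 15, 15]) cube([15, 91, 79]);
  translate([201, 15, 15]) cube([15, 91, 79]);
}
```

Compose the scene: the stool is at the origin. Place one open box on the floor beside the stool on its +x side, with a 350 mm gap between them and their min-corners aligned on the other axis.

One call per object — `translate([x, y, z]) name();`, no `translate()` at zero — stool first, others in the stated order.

stool();
translate([635, 0, 0]) open_box();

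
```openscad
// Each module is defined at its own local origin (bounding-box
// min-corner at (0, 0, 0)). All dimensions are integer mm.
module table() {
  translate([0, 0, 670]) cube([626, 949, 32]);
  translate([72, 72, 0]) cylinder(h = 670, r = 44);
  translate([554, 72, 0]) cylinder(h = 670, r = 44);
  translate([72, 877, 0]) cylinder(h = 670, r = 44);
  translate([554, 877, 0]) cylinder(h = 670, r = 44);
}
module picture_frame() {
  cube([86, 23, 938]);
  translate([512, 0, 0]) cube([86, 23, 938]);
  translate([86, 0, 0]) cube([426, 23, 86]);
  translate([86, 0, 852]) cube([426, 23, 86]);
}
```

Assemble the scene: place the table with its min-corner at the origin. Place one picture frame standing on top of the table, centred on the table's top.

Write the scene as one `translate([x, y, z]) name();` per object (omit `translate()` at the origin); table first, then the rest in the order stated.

table();
translate([14, 463, 702]) picture_frame();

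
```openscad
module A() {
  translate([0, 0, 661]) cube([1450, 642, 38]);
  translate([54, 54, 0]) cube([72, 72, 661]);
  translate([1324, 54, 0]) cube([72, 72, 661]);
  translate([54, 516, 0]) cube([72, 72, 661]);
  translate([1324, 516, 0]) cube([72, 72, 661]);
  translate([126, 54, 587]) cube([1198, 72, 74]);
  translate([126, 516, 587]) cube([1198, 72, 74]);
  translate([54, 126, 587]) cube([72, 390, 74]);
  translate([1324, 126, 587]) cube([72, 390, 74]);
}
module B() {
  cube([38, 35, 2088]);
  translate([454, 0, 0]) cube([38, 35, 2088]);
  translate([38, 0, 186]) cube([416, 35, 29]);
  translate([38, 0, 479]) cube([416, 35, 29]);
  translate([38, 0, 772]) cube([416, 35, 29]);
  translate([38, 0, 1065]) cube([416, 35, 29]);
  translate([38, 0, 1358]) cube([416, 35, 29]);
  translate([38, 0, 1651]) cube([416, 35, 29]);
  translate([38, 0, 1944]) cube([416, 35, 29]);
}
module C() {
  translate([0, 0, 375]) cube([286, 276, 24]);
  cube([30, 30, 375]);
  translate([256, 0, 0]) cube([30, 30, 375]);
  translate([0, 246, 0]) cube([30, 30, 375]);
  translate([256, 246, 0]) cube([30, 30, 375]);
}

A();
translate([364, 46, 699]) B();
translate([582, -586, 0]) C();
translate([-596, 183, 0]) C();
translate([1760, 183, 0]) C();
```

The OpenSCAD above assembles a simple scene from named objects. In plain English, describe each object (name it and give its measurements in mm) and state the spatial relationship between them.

A is a rectangular dining table. The top is 1450×642×38 mm with its upper surface at z = 699 mm. It stands on four 72×72 mm square legs, each inset 54 mm from the nearest pair of top edges, running from the floor to the underside of the top. Four apron rails, 72 mm thick and 74 mm tall, run between adjacent legs with their top edges flush with the underside of the top and their outer faces flush with the legs' outer faces.

B is a straight ladder. Two 38×35 mm vertical rails, 2088 mm tall, stand 492 mm apart (outside-to-outside) with their front faces coplanar on the −y side. 7 rungs, each 35 mm deep and 29 mm tall, span between the inner faces of the rails, front faces flush with the rails. The lowest rung's underside is at z = 186 mm and rungs are spaced 293 mm apart (underside to underside).

C is a four-legged stool. The seat is a 286×276×24 mm slab whose top surface is at z = 399 mm; four square legs, each 30×30 mm in cross-section, run from the floor (z = 0) to the underside of the seat, each flush with a corner of the seat.

The ladder is on top of the table. Three stools sit around the table at the −y, −x, +x sides.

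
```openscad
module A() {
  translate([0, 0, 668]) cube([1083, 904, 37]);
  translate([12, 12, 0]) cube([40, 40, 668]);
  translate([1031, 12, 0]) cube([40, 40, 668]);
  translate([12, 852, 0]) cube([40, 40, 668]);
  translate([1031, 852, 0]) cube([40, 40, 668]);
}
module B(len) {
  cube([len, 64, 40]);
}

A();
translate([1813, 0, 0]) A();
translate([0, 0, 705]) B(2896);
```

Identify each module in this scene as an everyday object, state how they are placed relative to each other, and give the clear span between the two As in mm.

Second table starts at x = 1813; first ends at x = 1083; clear span = 1813 − 1083 = 730 mm.

A is a table. B is a beam. A beam spans the tops of two tables. The clear span between the two tables is 730 mm.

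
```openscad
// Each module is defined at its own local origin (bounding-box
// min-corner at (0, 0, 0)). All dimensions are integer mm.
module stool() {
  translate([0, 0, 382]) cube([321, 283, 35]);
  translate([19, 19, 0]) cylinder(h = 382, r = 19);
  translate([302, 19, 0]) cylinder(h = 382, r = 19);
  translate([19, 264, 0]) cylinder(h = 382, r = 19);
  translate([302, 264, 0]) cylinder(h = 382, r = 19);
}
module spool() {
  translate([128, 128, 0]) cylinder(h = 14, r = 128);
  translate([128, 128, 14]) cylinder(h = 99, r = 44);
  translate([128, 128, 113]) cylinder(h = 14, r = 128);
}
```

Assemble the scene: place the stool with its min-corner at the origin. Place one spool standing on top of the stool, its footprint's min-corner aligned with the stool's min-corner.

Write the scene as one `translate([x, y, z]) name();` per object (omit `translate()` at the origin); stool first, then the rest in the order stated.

stool();
translate([0, 0, 417]) spool();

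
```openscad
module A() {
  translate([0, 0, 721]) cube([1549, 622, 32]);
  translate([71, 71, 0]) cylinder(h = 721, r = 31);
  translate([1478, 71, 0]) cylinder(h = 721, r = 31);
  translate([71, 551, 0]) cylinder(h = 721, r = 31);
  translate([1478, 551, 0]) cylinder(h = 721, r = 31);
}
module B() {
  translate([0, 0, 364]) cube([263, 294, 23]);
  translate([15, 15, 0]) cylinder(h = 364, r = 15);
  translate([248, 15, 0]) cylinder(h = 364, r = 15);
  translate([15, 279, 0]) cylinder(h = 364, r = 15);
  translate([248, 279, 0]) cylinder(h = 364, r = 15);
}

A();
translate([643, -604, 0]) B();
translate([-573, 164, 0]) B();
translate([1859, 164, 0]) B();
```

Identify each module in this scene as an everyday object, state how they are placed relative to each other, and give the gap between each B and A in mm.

Each stool's nearest face is 310 mm from the table's bounding box.

A is a table. B is a stool. Three stools sit around the table at the −y, −x, +x sides. The gap between each stool and the table is 310 mm.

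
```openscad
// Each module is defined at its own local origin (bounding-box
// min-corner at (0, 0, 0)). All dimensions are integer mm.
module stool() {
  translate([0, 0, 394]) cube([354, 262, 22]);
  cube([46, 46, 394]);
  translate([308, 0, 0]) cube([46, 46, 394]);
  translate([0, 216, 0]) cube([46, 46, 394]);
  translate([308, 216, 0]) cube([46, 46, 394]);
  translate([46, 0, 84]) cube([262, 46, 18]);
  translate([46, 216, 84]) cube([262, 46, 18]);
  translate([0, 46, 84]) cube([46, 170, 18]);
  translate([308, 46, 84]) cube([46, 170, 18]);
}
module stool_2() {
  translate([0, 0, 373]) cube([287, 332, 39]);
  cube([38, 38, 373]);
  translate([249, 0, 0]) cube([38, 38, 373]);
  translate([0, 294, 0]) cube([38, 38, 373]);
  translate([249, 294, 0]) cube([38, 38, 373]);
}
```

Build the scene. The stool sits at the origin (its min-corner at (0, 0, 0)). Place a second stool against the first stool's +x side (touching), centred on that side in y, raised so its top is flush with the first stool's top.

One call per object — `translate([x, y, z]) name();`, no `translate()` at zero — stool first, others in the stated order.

stool();
translate([354, -35, 4]) stool_2();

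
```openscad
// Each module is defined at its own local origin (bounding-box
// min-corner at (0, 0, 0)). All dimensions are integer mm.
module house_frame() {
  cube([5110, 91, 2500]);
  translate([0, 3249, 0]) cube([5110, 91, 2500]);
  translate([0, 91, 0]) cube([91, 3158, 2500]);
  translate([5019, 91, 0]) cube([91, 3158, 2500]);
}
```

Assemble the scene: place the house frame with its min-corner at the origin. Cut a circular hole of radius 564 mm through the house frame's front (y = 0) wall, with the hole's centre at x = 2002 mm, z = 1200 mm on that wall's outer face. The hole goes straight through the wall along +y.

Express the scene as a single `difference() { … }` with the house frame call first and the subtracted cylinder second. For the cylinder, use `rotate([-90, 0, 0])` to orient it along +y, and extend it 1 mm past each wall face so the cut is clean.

difference() {
  house_frame();
  translate([2002, -1, 1200]) rotate([-90, 0, 0]) cylinder(h = 93, r = 564);
}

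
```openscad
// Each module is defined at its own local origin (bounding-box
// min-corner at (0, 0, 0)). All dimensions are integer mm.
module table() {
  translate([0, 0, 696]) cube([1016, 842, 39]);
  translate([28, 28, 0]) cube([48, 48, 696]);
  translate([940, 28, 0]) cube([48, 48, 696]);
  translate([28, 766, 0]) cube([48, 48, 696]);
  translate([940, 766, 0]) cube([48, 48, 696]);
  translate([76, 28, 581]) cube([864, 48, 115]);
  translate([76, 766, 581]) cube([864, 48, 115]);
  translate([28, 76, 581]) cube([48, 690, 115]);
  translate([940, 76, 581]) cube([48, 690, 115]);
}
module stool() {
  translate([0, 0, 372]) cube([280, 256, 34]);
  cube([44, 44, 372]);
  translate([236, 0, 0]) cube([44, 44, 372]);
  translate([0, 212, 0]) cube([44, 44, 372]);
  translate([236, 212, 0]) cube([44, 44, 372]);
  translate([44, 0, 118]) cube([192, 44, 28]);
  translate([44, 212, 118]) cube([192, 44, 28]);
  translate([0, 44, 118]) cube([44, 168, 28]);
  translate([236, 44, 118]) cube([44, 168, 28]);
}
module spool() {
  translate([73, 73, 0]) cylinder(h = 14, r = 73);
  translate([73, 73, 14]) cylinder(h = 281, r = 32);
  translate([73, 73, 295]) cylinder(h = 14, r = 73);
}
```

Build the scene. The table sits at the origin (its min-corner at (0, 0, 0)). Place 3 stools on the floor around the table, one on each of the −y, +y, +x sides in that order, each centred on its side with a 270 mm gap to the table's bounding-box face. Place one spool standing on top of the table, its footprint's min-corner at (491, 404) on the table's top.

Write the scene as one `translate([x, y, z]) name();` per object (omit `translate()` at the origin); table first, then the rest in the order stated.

table();
translate([368, -526, 0]) stool();
translate([368, 1112, 0]) stool();
translate([1286, 293, 0]) stool();
translate([491, 404, 735]) spool();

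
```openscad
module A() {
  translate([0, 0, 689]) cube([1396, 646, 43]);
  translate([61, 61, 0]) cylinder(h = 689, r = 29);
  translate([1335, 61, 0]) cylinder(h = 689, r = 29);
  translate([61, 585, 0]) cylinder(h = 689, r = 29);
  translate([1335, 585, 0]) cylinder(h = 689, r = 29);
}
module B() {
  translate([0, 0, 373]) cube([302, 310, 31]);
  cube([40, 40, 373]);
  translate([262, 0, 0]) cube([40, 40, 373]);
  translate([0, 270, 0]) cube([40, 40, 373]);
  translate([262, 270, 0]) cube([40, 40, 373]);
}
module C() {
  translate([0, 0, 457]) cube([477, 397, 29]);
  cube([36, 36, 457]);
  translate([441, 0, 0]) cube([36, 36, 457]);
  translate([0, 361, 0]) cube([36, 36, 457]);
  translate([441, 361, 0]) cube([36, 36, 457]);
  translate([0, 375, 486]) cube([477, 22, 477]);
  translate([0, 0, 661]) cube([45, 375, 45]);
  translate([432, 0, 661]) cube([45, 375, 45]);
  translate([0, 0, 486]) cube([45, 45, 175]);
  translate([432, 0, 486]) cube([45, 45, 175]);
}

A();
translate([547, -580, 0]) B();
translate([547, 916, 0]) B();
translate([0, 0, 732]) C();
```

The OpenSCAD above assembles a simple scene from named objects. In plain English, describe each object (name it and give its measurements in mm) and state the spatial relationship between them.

A is a table: top 1396 mm (x) × 646 mm (y), 43 mm thick, upper face at z = 732 mm, on four round legs of 58 mm diameter, each leg's bounding box inset 32 mm from the nearest pair of top edges, running from z = 0 to the bottom of the top.

B is a simple wooden stool: a rectangular seat 302 mm (x) by 310 mm (y), 31 mm thick, top face at z = 404 mm, on four square legs, each 40×40 mm in cross-section. The legs rest on z = 0, each flush with a corner of the seat.

C is a chair. The seat is a 477×397×29 mm slab with its top at z = 486 mm, on four 36×36 mm corner legs (flush with the seat edges, standing on z = 0). A flat backrest 22 mm thick, 477 mm tall, spans the full seat width and rises from the seat top along its +y edge, rear face flush with the rear of the seat. Two armrests of 45×45 mm section run along each side from the seat's front edge to the front of the backrest, top faces 220 mm above the seat top and outer faces flush with the seat's x-edges; a 45×45 mm post under the front of each armrest stands on the seat at the front corner.

Two stools sit around the table at the −y, +y sides. The chair is on top of the table.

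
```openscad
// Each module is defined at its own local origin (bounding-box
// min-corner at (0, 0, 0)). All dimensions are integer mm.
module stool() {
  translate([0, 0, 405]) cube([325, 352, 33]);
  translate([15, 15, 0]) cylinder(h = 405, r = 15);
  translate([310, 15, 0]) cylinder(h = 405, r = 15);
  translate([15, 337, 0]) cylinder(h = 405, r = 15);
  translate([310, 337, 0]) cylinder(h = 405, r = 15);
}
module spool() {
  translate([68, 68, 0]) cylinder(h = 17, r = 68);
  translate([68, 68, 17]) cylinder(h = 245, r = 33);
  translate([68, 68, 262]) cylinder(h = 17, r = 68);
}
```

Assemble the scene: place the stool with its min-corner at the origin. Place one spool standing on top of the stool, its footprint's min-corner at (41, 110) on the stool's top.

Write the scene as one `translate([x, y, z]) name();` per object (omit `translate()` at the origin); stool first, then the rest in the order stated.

stool();
translate([41, 110, 438]) spool();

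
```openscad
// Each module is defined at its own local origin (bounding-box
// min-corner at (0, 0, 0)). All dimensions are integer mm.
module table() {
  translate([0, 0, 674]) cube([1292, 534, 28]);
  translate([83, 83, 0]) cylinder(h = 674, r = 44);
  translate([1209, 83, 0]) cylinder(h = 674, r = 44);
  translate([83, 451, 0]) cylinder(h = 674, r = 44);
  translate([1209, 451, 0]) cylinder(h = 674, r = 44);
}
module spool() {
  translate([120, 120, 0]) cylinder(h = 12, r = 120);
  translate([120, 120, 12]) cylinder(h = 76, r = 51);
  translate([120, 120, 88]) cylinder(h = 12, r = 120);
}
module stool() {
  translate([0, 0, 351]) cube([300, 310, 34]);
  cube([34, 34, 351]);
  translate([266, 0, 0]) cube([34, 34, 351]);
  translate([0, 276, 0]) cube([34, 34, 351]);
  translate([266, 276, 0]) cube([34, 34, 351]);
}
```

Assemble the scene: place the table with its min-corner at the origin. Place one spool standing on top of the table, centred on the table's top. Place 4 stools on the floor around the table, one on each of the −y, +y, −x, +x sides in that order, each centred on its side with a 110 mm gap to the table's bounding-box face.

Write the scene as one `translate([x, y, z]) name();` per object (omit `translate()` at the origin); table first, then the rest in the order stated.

table();
translate([526, 147, 702]) spool();
translate([496, -420, 0]) stool();
translate([496, 644, 0]) stool();
translate([-410, 112, 0]) stool();
translate([1402, 112, 0]) stool();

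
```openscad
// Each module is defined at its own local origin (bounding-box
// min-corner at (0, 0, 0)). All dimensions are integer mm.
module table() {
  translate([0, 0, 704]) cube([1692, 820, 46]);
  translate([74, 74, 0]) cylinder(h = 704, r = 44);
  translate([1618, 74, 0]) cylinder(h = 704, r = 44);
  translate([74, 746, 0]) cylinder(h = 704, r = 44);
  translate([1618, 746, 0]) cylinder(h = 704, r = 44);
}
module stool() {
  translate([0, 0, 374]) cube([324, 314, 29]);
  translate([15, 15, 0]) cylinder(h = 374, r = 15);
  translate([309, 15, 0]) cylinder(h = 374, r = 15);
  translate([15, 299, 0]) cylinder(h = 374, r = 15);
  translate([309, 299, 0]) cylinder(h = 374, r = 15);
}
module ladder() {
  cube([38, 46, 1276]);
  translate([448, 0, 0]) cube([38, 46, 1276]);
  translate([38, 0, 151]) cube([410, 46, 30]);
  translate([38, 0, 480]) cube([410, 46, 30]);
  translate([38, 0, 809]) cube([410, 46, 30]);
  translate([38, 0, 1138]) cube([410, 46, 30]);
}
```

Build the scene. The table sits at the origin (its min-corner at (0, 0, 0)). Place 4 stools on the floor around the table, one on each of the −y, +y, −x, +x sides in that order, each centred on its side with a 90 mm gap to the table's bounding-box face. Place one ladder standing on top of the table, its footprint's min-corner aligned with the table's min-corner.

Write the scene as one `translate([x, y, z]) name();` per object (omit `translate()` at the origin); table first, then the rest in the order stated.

table();
translate([684, -404, 0]) stool();
translate([684, 910, 0]) stool();
translate([-414, 253, 0]) stool();
translate([1782, 253, 0]) stool();
translate([0, 0, 750]) ladder();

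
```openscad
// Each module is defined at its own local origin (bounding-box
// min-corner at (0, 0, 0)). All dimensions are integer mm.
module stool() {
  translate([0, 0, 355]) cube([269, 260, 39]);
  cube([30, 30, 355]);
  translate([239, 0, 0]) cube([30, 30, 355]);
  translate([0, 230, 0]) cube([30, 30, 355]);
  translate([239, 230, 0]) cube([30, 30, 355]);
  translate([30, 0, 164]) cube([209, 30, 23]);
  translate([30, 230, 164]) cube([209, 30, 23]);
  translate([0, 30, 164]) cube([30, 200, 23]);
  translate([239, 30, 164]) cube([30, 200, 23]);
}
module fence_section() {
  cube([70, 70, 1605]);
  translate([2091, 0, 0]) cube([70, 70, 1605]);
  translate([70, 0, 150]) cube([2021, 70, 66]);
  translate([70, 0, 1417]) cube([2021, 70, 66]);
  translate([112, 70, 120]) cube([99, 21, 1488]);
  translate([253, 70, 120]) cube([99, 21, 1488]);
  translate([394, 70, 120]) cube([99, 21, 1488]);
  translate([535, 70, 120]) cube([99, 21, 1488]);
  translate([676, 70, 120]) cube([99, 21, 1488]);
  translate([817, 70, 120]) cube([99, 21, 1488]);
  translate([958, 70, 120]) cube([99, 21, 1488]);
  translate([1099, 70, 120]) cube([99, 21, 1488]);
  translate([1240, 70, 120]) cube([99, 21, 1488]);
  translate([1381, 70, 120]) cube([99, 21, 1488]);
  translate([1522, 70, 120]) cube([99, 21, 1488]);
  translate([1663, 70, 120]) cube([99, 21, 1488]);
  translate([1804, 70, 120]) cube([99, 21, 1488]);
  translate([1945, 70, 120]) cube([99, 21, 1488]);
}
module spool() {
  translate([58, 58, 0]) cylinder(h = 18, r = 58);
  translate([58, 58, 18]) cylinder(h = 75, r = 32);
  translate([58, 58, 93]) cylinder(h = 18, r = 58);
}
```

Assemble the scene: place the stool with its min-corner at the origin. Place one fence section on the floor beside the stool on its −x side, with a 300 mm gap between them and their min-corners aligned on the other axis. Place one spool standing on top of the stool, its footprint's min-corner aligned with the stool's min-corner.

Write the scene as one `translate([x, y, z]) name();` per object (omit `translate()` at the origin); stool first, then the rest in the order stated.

stool();
translate([-2461, 0, 0]) fence_section();
translate([0, 0, 394]) spool();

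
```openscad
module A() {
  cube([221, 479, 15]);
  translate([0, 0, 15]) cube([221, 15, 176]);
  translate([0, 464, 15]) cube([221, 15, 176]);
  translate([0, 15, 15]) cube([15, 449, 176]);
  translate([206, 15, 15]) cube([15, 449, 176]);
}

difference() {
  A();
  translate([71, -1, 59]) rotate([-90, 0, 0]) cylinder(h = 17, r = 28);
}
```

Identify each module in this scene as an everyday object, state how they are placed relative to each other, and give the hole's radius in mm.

The subtracted cylinder has r = 28 mm.

A is an open box. The open box has a circular hole through its front wall. The hole's radius is 28 mm.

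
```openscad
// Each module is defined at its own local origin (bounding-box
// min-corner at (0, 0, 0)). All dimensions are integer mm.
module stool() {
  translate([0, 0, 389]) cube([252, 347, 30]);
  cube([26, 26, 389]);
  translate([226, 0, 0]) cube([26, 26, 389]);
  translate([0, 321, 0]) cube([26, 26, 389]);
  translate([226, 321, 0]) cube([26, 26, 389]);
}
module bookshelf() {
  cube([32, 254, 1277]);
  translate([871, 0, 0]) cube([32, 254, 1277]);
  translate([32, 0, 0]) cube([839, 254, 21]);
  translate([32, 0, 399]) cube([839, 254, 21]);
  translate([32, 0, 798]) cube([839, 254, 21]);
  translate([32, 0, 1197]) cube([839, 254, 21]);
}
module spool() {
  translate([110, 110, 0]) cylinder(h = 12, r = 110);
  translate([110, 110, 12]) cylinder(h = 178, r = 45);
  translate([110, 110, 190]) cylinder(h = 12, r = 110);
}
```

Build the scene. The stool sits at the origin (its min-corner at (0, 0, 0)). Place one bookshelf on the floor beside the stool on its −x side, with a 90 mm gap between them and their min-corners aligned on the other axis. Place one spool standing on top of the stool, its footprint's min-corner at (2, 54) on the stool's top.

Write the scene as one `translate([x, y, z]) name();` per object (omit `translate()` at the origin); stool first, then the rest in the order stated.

stool();
translate([-993, 0, 0]) bookshelf();
translate([2, 54, 419]) spool();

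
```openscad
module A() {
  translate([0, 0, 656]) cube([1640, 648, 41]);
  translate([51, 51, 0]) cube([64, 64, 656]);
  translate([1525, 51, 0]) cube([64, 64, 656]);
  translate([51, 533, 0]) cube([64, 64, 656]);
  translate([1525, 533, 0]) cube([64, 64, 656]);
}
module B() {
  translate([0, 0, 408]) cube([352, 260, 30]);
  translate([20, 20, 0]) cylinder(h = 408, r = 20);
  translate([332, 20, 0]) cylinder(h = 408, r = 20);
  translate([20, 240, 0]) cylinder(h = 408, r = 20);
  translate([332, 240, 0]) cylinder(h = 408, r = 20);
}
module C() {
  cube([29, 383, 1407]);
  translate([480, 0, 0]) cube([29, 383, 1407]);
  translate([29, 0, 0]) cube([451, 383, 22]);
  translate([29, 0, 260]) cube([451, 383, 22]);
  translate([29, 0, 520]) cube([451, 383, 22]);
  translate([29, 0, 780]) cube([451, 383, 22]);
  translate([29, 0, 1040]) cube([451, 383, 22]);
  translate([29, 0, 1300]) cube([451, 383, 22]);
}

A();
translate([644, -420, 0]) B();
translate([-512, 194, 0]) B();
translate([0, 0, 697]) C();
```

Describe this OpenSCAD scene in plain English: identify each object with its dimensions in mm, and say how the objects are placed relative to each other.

A is a table with a 1640×648 mm rectangular top, 41 mm thick, top surface at z = 697 mm, supported by four 64×64 mm square legs, each inset 51 mm from the nearest pair of top edges, running from the floor.

B is a simple wooden stool: a rectangular seat 352 mm (x) by 260 mm (y), 30 mm thick, top face at z = 438 mm, on four round legs, each 40 mm in diameter. The legs rest on z = 0, each leg's axis is inset half a diameter from the nearest pair of seat edges (so the leg's bounding box is flush with the corner).

C is a bookshelf 509 mm wide overall, 383 mm deep and 1407 mm tall. The two sides are 29 mm thick vertical panels. 6 horizontal shelves of 22 mm thickness span between the inner faces of the sides; the lowest shelf sits on the floor and shelves are stacked with a clear vertical gap of 238 mm between each pair.

Two stools sit around the table at the −y, −x sides. The bookshelf is on top of the table.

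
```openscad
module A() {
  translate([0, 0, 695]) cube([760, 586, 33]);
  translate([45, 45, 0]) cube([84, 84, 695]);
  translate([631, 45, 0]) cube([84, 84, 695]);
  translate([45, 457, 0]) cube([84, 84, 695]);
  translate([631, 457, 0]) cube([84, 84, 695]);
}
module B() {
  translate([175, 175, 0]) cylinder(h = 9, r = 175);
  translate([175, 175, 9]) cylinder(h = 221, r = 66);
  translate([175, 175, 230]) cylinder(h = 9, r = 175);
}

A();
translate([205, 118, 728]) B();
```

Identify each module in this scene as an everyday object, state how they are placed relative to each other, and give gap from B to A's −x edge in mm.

A is a table. B is a spool. The spool is on top of the table, centred. The gap from the spool to the table's −x edge is 205 mm.

The spool's min-x is at 205; the table's min-x is 0; gap = 205 mm.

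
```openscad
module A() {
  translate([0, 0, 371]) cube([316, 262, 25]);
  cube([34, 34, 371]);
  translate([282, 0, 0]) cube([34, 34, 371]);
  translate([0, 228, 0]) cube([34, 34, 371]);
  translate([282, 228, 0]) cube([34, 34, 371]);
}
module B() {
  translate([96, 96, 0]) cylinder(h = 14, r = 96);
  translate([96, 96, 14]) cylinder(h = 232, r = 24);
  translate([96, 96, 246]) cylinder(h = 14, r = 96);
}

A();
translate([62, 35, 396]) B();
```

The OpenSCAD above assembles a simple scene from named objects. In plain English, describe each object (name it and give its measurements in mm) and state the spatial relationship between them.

A is a simple wooden stool: a rectangular seat 316 mm (x) by 262 mm (y), 25 mm thick, top face at z = 396 mm, on four square legs, each 34×34 mm in cross-section. The legs rest on z = 0, each flush with a corner of the seat.

B is a spool: two coaxial disc flanges of radius 96 mm and thickness 14 mm, joined by a core cylinder of radius 24 mm and height 232 mm. The lower flange rests on z = 0 and the three cylinders share a vertical axis.

The spool is on top of the stool, centred.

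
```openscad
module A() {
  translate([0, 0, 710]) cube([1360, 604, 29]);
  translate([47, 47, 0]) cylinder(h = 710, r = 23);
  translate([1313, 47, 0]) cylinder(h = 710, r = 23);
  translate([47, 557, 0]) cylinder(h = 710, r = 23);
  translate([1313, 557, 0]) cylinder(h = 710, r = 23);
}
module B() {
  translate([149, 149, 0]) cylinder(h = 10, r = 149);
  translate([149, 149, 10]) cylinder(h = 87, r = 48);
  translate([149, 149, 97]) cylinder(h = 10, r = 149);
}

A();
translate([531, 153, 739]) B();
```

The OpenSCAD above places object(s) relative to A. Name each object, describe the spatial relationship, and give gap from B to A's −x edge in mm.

A is a table. B is a spool. The spool is on top of the table, centred. The gap from the spool to the table's −x edge is 531 mm.

The spool's min-x is at 531; the table's min-x is 0; gap = 531 mm.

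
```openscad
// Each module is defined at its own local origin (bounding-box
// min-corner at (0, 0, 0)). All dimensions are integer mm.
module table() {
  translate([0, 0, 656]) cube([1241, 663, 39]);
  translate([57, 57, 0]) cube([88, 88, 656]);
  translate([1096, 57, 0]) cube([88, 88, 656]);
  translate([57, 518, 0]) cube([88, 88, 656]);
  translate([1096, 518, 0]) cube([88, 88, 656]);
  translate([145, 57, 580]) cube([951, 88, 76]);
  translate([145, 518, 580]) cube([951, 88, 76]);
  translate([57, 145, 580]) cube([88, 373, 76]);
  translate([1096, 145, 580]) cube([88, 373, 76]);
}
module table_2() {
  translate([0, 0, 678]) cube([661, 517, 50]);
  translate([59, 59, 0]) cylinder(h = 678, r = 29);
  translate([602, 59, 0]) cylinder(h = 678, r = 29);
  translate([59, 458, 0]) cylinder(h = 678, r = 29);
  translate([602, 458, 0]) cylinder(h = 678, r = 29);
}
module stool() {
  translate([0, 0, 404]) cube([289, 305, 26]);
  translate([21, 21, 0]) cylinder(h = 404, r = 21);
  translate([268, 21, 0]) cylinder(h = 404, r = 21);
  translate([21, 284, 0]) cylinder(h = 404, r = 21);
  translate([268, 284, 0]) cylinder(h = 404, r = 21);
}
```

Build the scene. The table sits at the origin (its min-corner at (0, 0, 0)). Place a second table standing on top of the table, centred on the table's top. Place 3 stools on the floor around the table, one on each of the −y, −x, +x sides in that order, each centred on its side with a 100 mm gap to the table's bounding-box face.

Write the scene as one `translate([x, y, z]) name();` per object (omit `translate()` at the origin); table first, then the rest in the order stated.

table();
translate([290, 73, 695]) table_2();
translate([476, -405, 0]) stool();
translate([-389, 179, 0]) stool();
translate([1341, 179, 0]) stool();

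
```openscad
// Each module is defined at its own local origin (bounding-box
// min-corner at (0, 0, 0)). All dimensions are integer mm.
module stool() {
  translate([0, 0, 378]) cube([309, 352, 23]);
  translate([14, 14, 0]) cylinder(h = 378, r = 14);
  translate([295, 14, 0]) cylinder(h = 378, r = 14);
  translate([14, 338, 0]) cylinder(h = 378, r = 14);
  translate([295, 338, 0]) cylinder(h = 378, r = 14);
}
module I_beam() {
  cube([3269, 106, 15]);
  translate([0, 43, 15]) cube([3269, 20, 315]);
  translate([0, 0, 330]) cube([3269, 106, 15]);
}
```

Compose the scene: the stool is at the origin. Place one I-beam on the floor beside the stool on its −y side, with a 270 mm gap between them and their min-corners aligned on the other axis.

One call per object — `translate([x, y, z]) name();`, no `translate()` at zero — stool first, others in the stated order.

stool();
translate([0, -376, 0]) I_beam();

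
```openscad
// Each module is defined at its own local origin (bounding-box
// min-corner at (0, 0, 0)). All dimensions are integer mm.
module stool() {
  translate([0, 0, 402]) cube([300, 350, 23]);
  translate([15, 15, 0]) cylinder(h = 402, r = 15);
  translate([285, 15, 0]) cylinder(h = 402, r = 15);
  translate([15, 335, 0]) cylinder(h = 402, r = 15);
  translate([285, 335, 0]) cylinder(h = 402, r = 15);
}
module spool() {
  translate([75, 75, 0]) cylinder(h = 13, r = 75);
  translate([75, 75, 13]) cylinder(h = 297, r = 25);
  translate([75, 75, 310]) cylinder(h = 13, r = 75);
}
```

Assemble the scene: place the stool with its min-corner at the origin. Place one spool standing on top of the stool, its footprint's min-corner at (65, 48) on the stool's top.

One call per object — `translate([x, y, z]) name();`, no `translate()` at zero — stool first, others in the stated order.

stool();
translate([65, 48, 425]) spool();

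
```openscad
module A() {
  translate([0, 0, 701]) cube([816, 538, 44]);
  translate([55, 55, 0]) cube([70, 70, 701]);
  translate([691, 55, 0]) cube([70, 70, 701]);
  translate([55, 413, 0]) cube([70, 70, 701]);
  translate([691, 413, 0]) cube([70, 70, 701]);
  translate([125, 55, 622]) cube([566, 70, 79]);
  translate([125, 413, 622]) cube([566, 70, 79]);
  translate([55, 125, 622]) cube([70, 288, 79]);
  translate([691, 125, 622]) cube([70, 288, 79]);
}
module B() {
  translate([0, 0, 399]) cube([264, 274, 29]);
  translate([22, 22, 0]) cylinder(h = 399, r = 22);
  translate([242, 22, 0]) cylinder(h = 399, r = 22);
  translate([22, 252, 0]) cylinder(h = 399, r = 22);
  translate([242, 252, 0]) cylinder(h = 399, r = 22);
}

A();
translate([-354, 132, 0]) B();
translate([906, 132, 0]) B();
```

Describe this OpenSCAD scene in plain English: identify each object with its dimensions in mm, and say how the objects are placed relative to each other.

A is a rectangular dining table. The top is 816×538×44 mm with its upper surface at z = 745 mm. It stands on four 70×70 mm square legs, each inset 55 mm from the nearest pair of top edges, running from the floor to the underside of the top. Four apron rails, 70 mm thick and 79 mm tall, run between adjacent legs with their top edges flush with the underside of the top and their outer faces flush with the legs' outer faces.

B is a simple wooden stool: a rectangular seat 264 mm (x) by 274 mm (y), 29 mm thick, top face at z = 428 mm, on four round legs, each 44 mm in diameter. The legs rest on z = 0, each leg's axis is inset half a diameter from the nearest pair of seat edges (so the leg's bounding box is flush with the corner).

Two stools sit around the table at the −x, +x sides.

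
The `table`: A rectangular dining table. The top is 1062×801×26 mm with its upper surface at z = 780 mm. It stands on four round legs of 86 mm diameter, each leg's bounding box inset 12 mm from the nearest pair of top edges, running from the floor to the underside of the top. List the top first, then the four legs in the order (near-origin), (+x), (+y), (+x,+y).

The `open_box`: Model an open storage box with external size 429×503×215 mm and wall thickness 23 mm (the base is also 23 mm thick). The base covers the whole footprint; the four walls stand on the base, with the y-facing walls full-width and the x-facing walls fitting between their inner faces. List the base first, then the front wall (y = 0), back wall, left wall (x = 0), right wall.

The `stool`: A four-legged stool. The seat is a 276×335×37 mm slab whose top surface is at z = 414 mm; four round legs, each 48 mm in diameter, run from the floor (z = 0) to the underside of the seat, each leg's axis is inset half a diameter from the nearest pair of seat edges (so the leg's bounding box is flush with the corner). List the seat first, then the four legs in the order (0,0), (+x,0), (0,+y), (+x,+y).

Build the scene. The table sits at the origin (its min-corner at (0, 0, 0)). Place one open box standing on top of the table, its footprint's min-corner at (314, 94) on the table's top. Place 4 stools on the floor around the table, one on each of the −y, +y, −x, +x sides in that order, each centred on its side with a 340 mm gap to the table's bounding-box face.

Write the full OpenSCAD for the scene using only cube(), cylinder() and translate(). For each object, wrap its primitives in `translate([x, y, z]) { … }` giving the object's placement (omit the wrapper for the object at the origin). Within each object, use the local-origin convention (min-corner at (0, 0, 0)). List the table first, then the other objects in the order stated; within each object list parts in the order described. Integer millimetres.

translate([0, 0, 754]) cube([1062, 801, 26]);
translate([55, 55, 0]) cylinder(h = 754, r = 43);
translate([1007, 55, 0]) cylinder(h = 754, r = 43);
translate([55, 746, 0]) cylinder(h = 754, r = 43);
translate([1007, 746, 0]) cylinder(h = 754, r = 43);
translate([314, 94, 780]) {
  cube([429, 503, 23]);
  translate([0, 0, 23]) cube([429, 23, 192]);
  translate([0, 480, 23]) cube([429, 23, 192]);
  translate([0, 23, 23]) cube([23, 457, 192]);
  translate([406, 23, 23]) cube([23, 457, 192]);
}
translate([393, -675, 0]) {
  translate([0, 0, 377]) cube([276, 335, 37]);
  translate([24, 24, 0]) cylinder(h = 377, r = 24);
  translate([252, 24, 0]) cylinder(h = 377, r = 24);
  translate([24, 311, 0]) cylinder(h = 377, r = 24);
  translate([252, 311, 0]) cylinder(h = 377, r = 24);
}
translate([393, 1141, 0]) {
  translate([0, 0, 377]) cube([276, 335, 37]);
  translate([24, 24, 0]) cylinder(h = 377, r = 24);
  translate([252, 24, 0]) cylinder(h = 377, r = 24);
  translate([24, 311, 0]) cylinder(h = 377, r = 24);
  translate([252, 311, 0]) cylinder(h = 377, r = 24);
}
translate([-616, 233, 0]) {
  translate([0, 0, 377]) cube([276, 335, 37]);
  translate([24, 24, 0]) cylinder(h = 377, r = 24);
  translate([252, 24, 0]) cylinder(h = 377, r = 24);
  translate([24, 311, 0]) cylinder(h = 377, r = 24);
  translate([252, 311, 0]) cylinder(h = 377, r = 24);
}
translate([1402, 233, 0]) {
  translate([0, 0, 377]) cube([276, 335, 37]);
  translate([24, 24, 0]) cylinder(h = 377, r = 24);
  translate([252, 24, 0]) cylinder(h = 377, r = 24);
  translate([24, 311, 0]) cylinder(h = 377, r = 24);
  translate([252, 311, 0]) cylinder(h = 377, r = 24);
}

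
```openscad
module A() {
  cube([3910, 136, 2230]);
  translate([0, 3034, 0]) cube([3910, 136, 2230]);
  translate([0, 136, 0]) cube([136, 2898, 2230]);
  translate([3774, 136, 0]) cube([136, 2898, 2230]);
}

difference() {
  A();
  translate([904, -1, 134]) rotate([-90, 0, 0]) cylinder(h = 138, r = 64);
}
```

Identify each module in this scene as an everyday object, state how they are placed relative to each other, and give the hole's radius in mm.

A is a house frame. The house frame has a circular hole through its front wall. The hole's radius is 64 mm.

The subtracted cylinder has r = 64 mm.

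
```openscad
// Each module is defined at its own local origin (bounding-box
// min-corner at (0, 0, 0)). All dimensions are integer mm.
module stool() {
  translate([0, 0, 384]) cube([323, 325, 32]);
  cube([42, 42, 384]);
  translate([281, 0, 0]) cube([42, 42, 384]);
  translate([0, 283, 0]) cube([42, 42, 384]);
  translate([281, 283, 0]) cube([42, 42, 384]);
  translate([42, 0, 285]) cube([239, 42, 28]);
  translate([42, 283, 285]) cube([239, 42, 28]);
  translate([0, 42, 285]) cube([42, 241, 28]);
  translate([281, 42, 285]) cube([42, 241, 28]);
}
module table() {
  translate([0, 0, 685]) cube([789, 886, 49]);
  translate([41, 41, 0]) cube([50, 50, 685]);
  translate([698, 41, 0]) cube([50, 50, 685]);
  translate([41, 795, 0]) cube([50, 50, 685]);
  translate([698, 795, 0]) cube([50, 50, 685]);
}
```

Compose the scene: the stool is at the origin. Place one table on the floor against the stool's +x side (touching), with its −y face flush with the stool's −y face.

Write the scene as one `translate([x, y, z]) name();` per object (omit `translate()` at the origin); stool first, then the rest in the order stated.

stool();
translate([323, 0, 0]) table();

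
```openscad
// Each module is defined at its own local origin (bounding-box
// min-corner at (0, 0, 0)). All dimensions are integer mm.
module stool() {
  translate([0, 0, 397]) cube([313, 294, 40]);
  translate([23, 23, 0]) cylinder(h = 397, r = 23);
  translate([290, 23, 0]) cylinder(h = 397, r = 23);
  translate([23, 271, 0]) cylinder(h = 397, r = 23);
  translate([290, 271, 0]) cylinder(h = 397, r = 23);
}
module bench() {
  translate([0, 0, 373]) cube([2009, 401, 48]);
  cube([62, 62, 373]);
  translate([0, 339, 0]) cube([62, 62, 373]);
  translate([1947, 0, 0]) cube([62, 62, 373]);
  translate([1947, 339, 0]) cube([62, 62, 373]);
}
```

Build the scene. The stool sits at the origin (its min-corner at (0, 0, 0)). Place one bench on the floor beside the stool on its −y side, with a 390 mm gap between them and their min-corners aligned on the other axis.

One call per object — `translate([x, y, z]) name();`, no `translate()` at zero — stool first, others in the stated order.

stool();
translate([0, -791, 0]) bench();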